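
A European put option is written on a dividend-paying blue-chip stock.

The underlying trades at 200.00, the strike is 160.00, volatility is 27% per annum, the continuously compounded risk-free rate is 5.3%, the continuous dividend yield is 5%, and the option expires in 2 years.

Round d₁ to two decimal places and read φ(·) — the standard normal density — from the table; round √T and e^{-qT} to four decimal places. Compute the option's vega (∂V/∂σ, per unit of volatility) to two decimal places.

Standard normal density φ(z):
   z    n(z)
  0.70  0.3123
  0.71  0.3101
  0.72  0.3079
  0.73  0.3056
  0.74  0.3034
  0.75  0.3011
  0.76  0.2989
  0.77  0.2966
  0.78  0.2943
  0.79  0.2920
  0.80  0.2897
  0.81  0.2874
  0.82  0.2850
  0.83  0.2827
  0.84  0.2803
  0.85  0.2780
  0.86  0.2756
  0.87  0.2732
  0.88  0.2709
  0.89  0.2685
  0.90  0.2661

σ√T = 0.27·√2 = 0.3818
d₁ = [ln(200/160) + (0.053 − 0.05 + 0.27²/2)·2] / 0.3818 = [0.2231 + 0.0789] / 0.3818 = 0.7910 ⇒ 0.79
√T = √2 = 1.4142
φ(d₁) = φ(0.79) = 0.2920
e^(−qT) = e^(−0.05·2) = 0.9048
vega = S·e^(−qT)·φ(d₁)·√T = 200·0.9048·0.2920·1.4142 = 74.7268

74.73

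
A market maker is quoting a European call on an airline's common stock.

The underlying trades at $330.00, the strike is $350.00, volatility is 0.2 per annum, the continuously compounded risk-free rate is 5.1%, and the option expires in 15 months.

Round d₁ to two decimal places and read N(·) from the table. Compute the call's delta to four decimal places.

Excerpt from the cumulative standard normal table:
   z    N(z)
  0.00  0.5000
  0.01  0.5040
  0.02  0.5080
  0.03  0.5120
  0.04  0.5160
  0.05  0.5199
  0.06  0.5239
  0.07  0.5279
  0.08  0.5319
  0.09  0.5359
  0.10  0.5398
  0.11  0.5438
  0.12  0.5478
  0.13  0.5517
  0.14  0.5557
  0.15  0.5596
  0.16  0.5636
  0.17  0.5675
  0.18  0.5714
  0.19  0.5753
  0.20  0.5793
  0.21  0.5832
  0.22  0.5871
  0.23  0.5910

0.5517

σ√T = 0.2·√1.25 = 0.2236
d₁ = [ln(330/350) + (0.051 + 0.2²/2)·1.25] / 0.2236 = [-0.0588 + 0.0888] / 0.2236 = 0.1338 ≈ 0.13
N(d₁) = N(0.13) = 0.5517
Δ_call = N(d₁) = 0.5517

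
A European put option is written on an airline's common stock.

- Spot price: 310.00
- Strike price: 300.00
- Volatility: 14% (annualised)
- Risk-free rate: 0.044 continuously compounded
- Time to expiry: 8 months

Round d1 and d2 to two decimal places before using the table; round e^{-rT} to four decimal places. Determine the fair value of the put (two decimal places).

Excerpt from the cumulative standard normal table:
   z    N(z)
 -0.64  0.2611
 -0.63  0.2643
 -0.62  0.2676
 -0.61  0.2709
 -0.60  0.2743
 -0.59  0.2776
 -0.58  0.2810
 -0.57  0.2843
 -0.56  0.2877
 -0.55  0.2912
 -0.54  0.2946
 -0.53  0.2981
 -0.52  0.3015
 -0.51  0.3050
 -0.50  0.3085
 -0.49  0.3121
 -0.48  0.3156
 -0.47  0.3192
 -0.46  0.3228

σ√T = 0.14·√0.6667 = 0.1143
d₁ = [ln(310/300) + (0.044 + 0.14²/2)·0.6667] / 0.1143 = [0.0328 + 0.0359] / 0.1143 = 0.6006 which rounds to 0.60
d₂ = d₁ − σ√T = 0.6006 − 0.1143 = 0.4863 which rounds to 0.49
exp(−rT) = exp(−0.044·0.6667) = 0.9711
N(−d₂) = N(-0.49) = 0.3121;  N(−d₁) = N(-0.60) = 0.2743
P = 300·0.9711·0.3121 − 310·0.2743 = 90.9241 − 85.0330 = 5.8911

5.89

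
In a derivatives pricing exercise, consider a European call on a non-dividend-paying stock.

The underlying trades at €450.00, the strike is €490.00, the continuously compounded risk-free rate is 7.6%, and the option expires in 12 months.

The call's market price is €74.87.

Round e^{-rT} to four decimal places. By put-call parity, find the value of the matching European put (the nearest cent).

exp(−rT) = exp(−0.076·1) = 0.9268
Put-call parity: C − P = S − K·e^(−rT) = 450 − 490·0.9268 = 450 − 454.1320 = -4.1320
P = C − (C − P) = 74.87 − (-4.1320) = 79.0020

€79.00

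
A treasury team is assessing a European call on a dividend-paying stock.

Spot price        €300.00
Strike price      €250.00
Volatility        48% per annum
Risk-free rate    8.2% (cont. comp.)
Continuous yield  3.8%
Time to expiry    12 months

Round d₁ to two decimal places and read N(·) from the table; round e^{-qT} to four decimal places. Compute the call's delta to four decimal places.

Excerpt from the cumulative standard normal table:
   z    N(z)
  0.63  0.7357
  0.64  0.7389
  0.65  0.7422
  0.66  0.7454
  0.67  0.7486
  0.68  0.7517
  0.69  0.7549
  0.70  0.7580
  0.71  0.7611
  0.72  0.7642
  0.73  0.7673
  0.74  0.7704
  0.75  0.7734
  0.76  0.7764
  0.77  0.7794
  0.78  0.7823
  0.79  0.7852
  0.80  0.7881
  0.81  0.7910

0.7327

T = 1;  σ√T = 0.4800
d₁ = [ln(300/250) + (0.082 − 0.038 + 0.48²/2)·1] / 0.4800 = [0.1823 + 0.1592] / 0.4800 = 0.7115 → 0.71
N(d₁) = N(0.71) = 0.7611
Δ_call = e^(−qT)·N(d₁) = 0.9627·0.7611 = 0.7327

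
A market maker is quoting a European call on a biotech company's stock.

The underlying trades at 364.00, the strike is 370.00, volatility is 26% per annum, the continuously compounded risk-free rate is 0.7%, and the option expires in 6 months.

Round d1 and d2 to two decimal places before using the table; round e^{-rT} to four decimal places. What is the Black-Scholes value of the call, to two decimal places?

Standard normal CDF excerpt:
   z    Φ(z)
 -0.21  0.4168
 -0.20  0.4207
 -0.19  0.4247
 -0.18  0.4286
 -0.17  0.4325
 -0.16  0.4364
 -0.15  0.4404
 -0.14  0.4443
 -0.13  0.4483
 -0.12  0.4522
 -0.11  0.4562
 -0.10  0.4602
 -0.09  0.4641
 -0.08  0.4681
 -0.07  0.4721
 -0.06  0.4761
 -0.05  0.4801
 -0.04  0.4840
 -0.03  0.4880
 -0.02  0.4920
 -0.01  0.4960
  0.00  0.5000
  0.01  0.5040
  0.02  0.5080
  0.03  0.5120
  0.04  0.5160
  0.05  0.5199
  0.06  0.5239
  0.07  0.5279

T = 0.5;  σ√T = 0.1838
d₁ = [ln(364/370) + (0.007 + 0.26²/2)·0.5] / 0.1838 = [-0.0163 + 0.0204] / 0.1838 = 0.0220 ⇒ 0.02
d₂ = d₁ − σ√T = 0.0220 − 0.1838 = -0.1618 ⇒ -0.16
e^(−rT) = e^(−0.007·0.5) = 0.9965
C = 364·N(0.02) − 370·0.9965·N(-0.16) = 364·0.5080 − 370·0.9965·0.4364 = 184.9120 − 160.9029 = 24.0091

24.01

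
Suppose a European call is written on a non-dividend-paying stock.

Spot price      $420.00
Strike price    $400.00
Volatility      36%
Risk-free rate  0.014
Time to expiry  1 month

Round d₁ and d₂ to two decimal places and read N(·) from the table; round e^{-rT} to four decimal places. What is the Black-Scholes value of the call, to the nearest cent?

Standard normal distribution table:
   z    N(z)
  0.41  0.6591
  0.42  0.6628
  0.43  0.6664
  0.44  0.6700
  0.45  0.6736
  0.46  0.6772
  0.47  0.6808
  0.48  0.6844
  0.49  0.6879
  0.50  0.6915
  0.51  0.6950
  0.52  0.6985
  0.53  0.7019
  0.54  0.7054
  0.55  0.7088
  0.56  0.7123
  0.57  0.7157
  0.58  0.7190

T = 0.08333;  σ√T = 0.1039
d₁ = [ln(420/400) + (0.014 + 0.36²/2)·0.08333] / 0.1039 = [0.0488 + 0.0066] / 0.1039 = 0.5327 → 0.53
d₂ = d₁ − σ√T = 0.5327 − 0.1039 = 0.4287 → 0.43
exp(−rT) = exp(−0.014·0.08333) = 0.9988
C = 420·N(0.53) − 400·0.9988·N(0.43) = 420·0.7019 − 400·0.9988·0.6664 = 294.7980 − 266.2401 = 28.5579

$28.56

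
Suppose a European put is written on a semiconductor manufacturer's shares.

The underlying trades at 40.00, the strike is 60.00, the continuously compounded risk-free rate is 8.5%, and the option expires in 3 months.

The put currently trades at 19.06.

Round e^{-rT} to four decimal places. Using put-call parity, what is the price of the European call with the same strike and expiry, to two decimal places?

0.32

exp(−rT) = exp(−0.085·0.25) = 0.9790
Put-call parity: C − P = S − K·e^(−rT) = 40 − 60·0.9790 = 40 − 58.7400 = -18.7400
C = P + (C − P) = 19.06 + (-18.7400) = 0.3200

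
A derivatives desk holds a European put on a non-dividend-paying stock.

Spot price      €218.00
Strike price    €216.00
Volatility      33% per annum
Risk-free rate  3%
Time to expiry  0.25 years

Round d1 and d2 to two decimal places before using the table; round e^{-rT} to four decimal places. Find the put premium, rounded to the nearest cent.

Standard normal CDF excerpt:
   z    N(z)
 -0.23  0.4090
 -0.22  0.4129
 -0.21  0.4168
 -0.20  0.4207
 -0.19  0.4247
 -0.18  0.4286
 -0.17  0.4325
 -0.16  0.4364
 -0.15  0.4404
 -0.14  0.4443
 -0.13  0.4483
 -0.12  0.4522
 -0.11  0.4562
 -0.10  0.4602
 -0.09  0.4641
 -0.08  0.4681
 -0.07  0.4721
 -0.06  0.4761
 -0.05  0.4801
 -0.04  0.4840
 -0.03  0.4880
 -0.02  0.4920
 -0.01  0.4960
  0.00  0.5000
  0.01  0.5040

σ√T = 0.33·√0.25 = 0.1650
d₁ = [ln(218/216) + (0.03 + ½·0.33²)·0.25] / (σ√T) = (0.0092 + 0.0211) / 0.1650 = 0.1838 ⇒ 0.18
d₂ = 0.1838 − 0.1650 = 0.0188 ⇒ 0.02
e^(−rT) = e^(−0.03·0.25) = 0.9925
N(−d₂) = N(-0.02) = 0.4920;  N(−d₁) = N(-0.18) = 0.4286
P = 216·0.9925·0.4920 − 218·0.4286 = 105.4750 − 93.4348 = 12.0402

€12.04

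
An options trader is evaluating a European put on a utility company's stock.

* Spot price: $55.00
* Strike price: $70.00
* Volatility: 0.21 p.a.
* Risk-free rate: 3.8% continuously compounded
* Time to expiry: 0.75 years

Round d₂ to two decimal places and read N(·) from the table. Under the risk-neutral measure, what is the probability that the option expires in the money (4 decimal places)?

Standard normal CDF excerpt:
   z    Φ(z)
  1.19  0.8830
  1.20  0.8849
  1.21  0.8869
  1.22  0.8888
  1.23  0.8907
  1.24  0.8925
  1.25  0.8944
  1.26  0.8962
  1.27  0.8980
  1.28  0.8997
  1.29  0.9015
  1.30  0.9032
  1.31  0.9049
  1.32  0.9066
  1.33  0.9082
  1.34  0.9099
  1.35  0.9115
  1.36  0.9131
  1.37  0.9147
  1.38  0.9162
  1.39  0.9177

0.8962

T = 0.75;  σ√T = 0.1819
d₁ = [ln(55/70) + (0.038 + 0.21²/2)·0.75] / 0.1819 = [-0.2412 + 0.0450] / 0.1819 = -1.0784 ≈ -1.08
d₂ = d₁ − σ√T = -1.0784 − 0.1819 = -1.2603 ≈ -1.26
Pr(exercise) under Q = N(−d₂) = N(1.26) = 0.8962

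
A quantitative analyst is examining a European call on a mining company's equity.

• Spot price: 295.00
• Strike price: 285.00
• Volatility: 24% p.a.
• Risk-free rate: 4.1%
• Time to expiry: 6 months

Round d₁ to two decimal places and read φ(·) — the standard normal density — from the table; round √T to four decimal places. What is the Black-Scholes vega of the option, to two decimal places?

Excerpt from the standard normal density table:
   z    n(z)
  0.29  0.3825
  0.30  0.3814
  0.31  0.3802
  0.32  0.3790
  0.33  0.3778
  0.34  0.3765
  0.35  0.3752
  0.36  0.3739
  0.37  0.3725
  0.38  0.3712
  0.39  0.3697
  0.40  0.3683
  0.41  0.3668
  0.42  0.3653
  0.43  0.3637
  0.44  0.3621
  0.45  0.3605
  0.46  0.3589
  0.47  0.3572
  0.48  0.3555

76.51

σ√T = 0.24·√0.5 = 0.1697
d₁ = [ln(295/285) + (0.041 + ½·0.24²)·0.5] / (σ√T) = (0.0345 + 0.0349) / 0.1697 = 0.4089 → 0.41
√T = √0.5 = 0.7071
φ(d₁) = φ(0.41) = 0.3668
vega = S·φ(d₁)·√T = 295·0.3668·0.7071 = 76.5125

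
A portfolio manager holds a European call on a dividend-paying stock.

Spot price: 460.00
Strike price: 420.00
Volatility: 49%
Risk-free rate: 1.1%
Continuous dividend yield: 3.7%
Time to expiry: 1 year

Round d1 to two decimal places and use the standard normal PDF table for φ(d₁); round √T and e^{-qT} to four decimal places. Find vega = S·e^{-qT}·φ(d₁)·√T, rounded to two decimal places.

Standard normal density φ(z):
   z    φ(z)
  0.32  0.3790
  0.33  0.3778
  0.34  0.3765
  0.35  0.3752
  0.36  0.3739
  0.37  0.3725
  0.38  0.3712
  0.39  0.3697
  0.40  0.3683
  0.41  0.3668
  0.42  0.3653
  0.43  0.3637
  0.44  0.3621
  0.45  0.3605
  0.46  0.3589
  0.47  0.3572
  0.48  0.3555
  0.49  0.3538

σ√T = 0.49 × 1.0000 = 0.4900
d₁ = [ln(460/420) + (0.011 − 0.037 + 0.49²/2)·1] / 0.4900 = [0.0910 + 0.0940] / 0.4900 = 0.3776 → 0.38
√T = √1 = 1.0000
φ(d₁) = φ(0.38) = 0.3712
exp(−qT) = exp(−0.037·1) = 0.9637
vega = S·exp(−qT)·φ(d₁)·√T = 460·0.9637·0.3712·1.0000 = 164.5537
(The put has the same vega.)

164.55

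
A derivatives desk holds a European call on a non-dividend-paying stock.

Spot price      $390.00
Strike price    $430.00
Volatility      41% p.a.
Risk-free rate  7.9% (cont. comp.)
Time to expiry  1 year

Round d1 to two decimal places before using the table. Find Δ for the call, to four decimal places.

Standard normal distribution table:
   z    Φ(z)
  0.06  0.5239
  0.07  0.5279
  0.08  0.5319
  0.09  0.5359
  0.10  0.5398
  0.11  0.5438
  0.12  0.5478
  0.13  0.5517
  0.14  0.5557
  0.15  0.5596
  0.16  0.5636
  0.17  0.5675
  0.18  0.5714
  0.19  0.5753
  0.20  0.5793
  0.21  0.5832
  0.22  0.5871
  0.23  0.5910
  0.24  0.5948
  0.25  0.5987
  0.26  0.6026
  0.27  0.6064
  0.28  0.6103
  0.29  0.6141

0.5636

σ√T = 0.41 × 1.0000 = 0.4100
ln(S/K) + (r + σ²/2)T = ln(390/430) + (0.079 + 0.41²/2)·1 = -0.0976 + 0.1630 = 0.0654
d₁ = 0.0654 / 0.4100 = 0.1595 ≈ 0.16
N(d₁) = N(0.16) = 0.5636
Δ_call = N(d₁) = 0.5636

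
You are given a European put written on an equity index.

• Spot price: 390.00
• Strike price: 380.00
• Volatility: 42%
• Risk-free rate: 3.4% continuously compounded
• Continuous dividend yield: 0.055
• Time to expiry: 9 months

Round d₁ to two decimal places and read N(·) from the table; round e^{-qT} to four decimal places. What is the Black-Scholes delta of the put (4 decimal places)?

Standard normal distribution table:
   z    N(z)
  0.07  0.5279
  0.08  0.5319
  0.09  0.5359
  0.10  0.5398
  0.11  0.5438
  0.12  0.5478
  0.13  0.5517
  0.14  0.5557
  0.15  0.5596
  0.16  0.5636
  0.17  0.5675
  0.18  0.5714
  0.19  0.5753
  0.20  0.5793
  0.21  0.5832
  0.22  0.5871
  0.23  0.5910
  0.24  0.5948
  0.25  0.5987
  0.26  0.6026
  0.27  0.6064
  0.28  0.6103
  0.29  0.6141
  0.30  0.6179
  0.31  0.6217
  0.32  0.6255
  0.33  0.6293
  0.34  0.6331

-0.4000

T = 0.75;  σ√T = 0.3637
d₁ = [ln(390/380) + (0.034 − 0.055 + 0.42²/2)·0.75] / 0.3637 = [0.0260 + 0.0504] / 0.3637 = 0.2100 → 0.21
N(d₁) = N(0.21) = 0.5832
Δ_put = exp(−qT)·(N(d₁) − 1) = 0.9596·(0.5832 − 1) = -0.4000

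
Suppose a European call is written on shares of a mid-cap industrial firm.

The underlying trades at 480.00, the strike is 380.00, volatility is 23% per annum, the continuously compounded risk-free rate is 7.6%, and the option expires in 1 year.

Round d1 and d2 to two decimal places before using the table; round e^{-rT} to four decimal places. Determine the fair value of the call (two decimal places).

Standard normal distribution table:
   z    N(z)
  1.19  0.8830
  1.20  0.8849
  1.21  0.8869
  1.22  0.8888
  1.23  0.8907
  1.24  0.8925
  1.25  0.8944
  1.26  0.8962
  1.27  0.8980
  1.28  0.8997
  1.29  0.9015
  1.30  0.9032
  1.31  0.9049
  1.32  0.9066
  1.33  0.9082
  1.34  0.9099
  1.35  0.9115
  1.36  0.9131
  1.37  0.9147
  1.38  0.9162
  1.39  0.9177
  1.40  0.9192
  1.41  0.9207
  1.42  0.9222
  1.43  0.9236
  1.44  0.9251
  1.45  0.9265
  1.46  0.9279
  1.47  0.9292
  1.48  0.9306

131.70

σ√T = 0.23·√1 = 0.2300
d₁ = [ln(480/380) + (0.076 + ½·0.23²)·1] / (σ√T) = (0.2336 + 0.1024) / 0.2300 = 1.4612 → 1.46
d₂ = 1.4612 − 0.2300 = 1.2312 → 1.23
e^(−rT) = e^(−0.076·1) = 0.9268
N(d₁) = N(1.46) = 0.9279;  N(d₂) = N(1.23) = 0.8907
C = 480·0.9279 − 380·0.9268·0.8907 = 445.3920 − 313.6903 = 131.7017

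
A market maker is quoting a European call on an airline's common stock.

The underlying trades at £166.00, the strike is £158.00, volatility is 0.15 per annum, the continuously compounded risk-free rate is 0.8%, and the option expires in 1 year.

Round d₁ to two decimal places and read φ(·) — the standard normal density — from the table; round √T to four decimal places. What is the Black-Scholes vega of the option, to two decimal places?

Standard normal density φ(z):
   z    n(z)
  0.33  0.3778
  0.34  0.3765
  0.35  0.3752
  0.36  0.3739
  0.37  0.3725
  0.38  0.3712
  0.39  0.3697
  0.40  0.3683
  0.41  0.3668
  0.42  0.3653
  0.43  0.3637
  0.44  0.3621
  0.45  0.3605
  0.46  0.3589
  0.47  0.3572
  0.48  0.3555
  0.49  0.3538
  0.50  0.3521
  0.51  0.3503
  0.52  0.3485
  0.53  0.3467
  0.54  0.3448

T = 1;  σ√T = 0.1500
d₁ = [ln(166/158) + (0.008 + ½·0.15²)·1] / (σ√T) = (0.0494 + 0.0192) / 0.1500 = 0.4576 ⇒ 0.46
√T = √1 = 1.0000
φ(d₁) = φ(0.46) = 0.3589
vega = S·φ(d₁)·√T = 166·0.3589·1.0000 = 59.5774
(The put has the same vega.)

59.58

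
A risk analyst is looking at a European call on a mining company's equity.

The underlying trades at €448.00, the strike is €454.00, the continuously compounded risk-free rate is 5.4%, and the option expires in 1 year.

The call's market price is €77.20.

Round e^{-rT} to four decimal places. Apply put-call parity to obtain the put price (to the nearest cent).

e^(−rT) = e^(−0.054·1) = 0.9474
Put-call parity: C − P = S − K·e^(−rT) = 448 − 454·0.9474 = 448 − 430.1196 = 17.8804
P = C − (C − P) = 77.20 − (17.8804) = 59.3196

€59.32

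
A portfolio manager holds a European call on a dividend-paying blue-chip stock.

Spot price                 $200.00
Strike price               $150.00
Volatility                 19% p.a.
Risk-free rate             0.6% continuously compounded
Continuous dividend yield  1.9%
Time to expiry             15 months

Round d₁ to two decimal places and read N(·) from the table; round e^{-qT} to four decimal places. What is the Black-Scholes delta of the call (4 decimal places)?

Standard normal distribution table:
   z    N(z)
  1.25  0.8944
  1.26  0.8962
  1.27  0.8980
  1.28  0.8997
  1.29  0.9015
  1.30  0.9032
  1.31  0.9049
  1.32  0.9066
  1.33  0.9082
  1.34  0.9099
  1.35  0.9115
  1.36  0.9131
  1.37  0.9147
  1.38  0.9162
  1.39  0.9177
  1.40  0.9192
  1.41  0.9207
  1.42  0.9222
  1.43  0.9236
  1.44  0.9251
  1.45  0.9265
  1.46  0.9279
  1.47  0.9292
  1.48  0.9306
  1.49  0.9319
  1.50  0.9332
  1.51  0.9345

0.8947

σ√T = 0.19 × 1.1180 = 0.2124
ln(S/K) + (r − q + σ²/2)T = ln(200/150) + (0.006 − 0.019 + 0.19²/2)·1.25 = 0.2877 + 0.0063 = 0.2940
d₁ = 0.2940 / 0.2124 = 1.3840 → 1.38
N(d₁) = N(1.38) = 0.9162
Δ_call = e^(−qT)·N(d₁) = 0.9765·0.9162 = 0.8947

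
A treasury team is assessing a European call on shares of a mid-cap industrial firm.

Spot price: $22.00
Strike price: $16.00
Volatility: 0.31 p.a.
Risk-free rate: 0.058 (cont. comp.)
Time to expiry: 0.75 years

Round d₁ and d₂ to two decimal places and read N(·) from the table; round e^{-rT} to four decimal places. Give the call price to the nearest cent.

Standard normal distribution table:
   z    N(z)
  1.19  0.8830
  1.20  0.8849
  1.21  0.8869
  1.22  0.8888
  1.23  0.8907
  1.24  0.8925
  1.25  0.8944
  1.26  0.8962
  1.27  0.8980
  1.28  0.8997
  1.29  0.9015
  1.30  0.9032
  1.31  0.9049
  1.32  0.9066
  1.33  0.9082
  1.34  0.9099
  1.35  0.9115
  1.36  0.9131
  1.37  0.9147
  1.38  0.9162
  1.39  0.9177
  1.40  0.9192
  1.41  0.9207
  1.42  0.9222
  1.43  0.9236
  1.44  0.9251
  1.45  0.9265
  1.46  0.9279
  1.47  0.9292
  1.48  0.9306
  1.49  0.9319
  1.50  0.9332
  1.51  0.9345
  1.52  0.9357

σ√T = 0.31 × 0.8660 = 0.2685
d₁ = [ln(22/16) + (0.058 + 0.31²/2)·0.75] / 0.2685 = [0.3185 + 0.0795] / 0.2685 = 1.4825 → 1.48
d₂ = d₁ − σ√T = 1.4825 − 0.2685 = 1.2140 → 1.21
e^(−rT) = e^(−0.058·0.75) = 0.9574
C = 22·N(1.48) − 16·0.9574·N(1.21) = 22·0.9306 − 16·0.9574·0.8869 = 20.4732 − 13.5859 = 6.8873

$6.89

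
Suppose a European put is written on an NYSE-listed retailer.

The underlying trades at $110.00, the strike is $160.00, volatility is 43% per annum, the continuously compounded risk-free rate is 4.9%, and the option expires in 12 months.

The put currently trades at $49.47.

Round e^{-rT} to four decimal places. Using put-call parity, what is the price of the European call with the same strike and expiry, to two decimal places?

$7.12

e^(−rT) = e^(−0.049·1) = 0.9522
Put-call parity: C − P = S − K·e^(−rT) = 110 − 160·0.9522 = 110 − 152.3520 = -42.3520
C = P + (C − P) = 49.47 + (-42.3520) = 7.1180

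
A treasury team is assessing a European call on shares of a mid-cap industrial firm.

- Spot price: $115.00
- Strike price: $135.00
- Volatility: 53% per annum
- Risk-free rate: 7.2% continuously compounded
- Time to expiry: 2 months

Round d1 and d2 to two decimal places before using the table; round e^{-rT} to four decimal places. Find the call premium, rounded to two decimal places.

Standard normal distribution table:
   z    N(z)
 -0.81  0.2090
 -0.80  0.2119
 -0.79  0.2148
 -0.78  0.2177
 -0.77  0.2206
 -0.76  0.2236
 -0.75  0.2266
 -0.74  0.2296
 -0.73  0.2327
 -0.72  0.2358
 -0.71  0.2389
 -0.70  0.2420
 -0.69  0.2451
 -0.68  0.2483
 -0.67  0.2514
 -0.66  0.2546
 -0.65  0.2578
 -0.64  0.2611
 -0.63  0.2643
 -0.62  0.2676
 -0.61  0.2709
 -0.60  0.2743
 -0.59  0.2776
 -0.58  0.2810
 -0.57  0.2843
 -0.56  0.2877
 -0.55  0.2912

$3.66

σ√T = 0.53 × 0.4082 = 0.2164
d₁ = [ln(115/135) + (0.072 + 0.53²/2)·0.1667] / 0.2164 = [-0.1603 + 0.0354] / 0.2164 = -0.5774 → -0.58
d₂ = d₁ − σ√T = -0.5774 − 0.2164 = -0.7938 → -0.79
e^(−rT) = e^(−0.072·0.1667) = 0.9881
C = 115·N(-0.58) − 135·0.9881·N(-0.79) = 115·0.2810 − 135·0.9881·0.2148 = 32.3150 − 28.6529 = 3.6621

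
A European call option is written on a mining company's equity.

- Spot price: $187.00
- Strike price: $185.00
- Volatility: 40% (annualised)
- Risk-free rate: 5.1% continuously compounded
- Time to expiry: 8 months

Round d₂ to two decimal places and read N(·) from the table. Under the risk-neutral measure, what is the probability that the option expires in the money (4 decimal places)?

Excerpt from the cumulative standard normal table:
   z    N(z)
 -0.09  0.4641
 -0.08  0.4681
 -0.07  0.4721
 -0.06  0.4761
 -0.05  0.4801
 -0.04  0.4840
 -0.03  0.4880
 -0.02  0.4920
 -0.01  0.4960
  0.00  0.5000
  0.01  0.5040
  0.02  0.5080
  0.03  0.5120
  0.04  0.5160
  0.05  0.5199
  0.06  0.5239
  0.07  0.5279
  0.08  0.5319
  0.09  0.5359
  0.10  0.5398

0.4880

σ√T = 0.4·√0.6667 = 0.3266
d₁ = [ln(187/185) + (0.051 + ½·0.4²)·0.6667] / (σ√T) = (0.0108 + 0.0873) / 0.3266 = 0.3003 which rounds to 0.30
d₂ = 0.3003 − 0.3266 = -0.0263 which rounds to -0.03
Risk-neutral Pr[S_T > K] = N(d₂) = N(-0.03) = 0.4880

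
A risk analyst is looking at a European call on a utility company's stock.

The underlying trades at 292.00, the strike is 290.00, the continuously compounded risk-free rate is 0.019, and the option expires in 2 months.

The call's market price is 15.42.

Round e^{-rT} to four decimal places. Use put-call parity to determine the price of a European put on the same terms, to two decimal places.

12.49

e^(−rT) = e^(−0.019·0.1667) = 0.9968
Put-call parity: C − P = S − K·e^(−rT) = 292 − 290·0.9968 = 292 − 289.0720 = 2.9280
P = C − (C − P) = 15.42 − (2.9280) = 12.4920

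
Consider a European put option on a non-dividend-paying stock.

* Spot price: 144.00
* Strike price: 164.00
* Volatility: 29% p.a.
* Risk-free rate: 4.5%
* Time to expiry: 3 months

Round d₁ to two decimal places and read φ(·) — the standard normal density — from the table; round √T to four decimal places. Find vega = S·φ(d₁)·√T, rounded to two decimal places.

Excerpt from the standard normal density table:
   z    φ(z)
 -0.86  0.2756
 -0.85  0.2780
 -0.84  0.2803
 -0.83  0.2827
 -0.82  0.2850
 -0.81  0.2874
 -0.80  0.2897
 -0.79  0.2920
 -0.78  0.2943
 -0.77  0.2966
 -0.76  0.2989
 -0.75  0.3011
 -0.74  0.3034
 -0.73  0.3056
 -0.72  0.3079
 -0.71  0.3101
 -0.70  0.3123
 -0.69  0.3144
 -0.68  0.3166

21.68

σ√T = 0.29·√0.25 = 0.1450
ln(S/K) + (r + σ²/2)T = ln(144/164) + (0.045 + 0.29²/2)·0.25 = -0.1301 + 0.0218 = -0.1083
d₁ = -0.1083 / 0.1450 = -0.7468 ≈ -0.75
√T = √0.25 = 0.5000
φ(d₁) = φ(-0.75) = 0.3011
vega = S·φ(d₁)·√T = 144·0.3011·0.5000 = 21.6792
(Vega is the same for a European call and put with the same parameters.)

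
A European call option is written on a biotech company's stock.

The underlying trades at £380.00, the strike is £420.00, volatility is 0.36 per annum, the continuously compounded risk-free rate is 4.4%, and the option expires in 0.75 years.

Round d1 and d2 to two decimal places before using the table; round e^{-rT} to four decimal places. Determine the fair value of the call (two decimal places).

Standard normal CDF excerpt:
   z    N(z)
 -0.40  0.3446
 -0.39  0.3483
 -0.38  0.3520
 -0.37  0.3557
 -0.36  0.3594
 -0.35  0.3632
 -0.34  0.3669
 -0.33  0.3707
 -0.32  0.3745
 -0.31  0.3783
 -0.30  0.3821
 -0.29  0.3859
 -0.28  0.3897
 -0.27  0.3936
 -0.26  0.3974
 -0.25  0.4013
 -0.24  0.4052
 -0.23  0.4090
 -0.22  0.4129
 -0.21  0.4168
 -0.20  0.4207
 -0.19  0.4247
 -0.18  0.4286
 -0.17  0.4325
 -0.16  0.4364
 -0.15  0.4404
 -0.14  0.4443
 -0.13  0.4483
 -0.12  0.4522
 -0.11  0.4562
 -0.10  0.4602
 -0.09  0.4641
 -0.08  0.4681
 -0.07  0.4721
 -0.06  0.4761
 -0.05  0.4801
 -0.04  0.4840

T = 0.75;  σ√T = 0.3118
d₁ = [ln(380/420) + (0.044 + 0.36²/2)·0.75] / 0.3118 = [-0.1001 + 0.0816] / 0.3118 = -0.0593 which rounds to -0.06
d₂ = d₁ − σ√T = -0.0593 − 0.3118 = -0.3711 which rounds to -0.37
exp(−rT) = exp(−0.044·0.75) = 0.9675
N(d₁) = N(-0.06) = 0.4761;  N(d₂) = N(-0.37) = 0.3557
C = 380·0.4761 − 420·0.9675·0.3557 = 180.9180 − 144.5387 = 36.3793

£36.38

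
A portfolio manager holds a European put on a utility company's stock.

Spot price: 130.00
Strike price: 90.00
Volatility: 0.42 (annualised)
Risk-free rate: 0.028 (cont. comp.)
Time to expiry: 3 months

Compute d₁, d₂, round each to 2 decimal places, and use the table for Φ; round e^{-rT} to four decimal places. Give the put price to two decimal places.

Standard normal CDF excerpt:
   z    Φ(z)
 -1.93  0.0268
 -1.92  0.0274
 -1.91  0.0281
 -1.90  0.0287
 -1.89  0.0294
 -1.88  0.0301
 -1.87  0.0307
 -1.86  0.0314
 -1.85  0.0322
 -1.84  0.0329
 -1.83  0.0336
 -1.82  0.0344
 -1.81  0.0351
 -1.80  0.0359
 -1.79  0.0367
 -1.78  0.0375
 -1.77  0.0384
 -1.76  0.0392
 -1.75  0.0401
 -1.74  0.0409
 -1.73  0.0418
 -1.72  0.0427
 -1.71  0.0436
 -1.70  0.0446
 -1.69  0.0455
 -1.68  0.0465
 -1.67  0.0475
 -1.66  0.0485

0.33

σ√T = 0.42·√0.25 = 0.2100
ln(S/K) + (r + σ²/2)T = ln(130/90) + (0.028 + 0.42²/2)·0.25 = 0.3677 + 0.0290 = 0.3968
d₁ = 0.3968 / 0.2100 = 1.8894 which rounds to 1.89
d₂ = d₁ − σ√T = 1.8894 − 0.2100 = 1.6794 which rounds to 1.68
e^(−rT) = e^(−0.028·0.25) = 0.9930
N(−d₂) = N(-1.68) = 0.0465;  N(−d₁) = N(-1.89) = 0.0294
P = 90·0.9930·0.0465 − 130·0.0294 = 4.1557 − 3.8220 = 0.3337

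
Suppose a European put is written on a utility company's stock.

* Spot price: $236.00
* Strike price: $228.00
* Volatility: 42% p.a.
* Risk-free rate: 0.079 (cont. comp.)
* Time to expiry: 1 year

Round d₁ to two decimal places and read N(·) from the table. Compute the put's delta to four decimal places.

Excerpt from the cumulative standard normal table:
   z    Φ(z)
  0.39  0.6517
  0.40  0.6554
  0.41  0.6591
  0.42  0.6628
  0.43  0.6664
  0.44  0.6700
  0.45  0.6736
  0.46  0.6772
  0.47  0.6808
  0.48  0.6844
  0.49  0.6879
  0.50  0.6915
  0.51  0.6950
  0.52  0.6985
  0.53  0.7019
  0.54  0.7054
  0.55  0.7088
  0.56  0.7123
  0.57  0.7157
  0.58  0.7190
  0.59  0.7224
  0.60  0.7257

-0.3156

σ√T = 0.42 × 1.0000 = 0.4200
d₁ = [ln(236/228) + (0.079 + 0.42²/2)·1] / 0.4200 = [0.0345 + 0.1672] / 0.4200 = 0.4802 → 0.48
N(d₁) = N(0.48) = 0.6844
Δ_put = N(d₁) − 1 = 0.6844 − 1 = -0.3156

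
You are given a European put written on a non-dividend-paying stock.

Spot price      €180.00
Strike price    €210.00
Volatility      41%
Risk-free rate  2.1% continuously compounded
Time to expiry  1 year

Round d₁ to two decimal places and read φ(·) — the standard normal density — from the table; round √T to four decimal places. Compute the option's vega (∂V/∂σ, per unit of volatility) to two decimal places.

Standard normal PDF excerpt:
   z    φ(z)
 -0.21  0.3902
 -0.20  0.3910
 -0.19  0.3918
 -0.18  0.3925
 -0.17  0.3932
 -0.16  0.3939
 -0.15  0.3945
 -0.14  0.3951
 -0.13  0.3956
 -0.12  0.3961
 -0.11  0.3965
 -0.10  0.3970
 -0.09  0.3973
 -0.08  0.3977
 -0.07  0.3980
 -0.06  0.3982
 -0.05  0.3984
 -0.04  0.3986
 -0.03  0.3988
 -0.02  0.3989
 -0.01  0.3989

71.30

σ√T = 0.41·√1 = 0.4100
d₁ = [ln(180/210) + (0.021 + ½·0.41²)·1] / (σ√T) = (-0.1542 + 0.1050) / 0.4100 = -0.1198 which rounds to -0.12
√T = √1 = 1.0000
φ(d₁) = φ(-0.12) = 0.3961
vega = S·φ(d₁)·√T = 180·0.3961·1.0000 = 71.2980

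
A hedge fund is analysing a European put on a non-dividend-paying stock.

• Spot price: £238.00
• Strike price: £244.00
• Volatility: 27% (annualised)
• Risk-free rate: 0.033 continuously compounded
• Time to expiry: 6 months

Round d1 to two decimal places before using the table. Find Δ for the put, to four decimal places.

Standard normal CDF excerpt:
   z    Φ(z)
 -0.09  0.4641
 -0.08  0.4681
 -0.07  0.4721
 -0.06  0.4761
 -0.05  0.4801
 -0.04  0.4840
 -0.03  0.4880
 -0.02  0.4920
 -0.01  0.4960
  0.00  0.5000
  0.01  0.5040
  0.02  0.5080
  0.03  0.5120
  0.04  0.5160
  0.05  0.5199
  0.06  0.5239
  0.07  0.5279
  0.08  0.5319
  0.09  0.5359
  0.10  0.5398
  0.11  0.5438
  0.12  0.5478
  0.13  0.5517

σ√T = 0.27 × 0.7071 = 0.1909
d₁ = [ln(238/244) + (0.033 + 0.27²/2)·0.5] / 0.1909 = [-0.0249 + 0.0347] / 0.1909 = 0.0515 → 0.05
N(d₁) = N(0.05) = 0.5199
Δ_put = N(d₁) − 1 = 0.5199 − 1 = -0.4801

-0.4801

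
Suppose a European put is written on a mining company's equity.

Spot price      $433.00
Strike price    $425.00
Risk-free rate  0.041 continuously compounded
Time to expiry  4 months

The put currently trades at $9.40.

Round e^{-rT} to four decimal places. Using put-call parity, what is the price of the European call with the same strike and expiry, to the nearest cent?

e^(−rT) = e^(−0.041·0.3333) = 0.9864
Put-call parity: C − P = S − K·e^(−rT) = 433 − 425·0.9864 = 433 − 419.2200 = 13.7800
C = P + (C − P) = 9.40 + (13.7800) = 23.1800

$23.18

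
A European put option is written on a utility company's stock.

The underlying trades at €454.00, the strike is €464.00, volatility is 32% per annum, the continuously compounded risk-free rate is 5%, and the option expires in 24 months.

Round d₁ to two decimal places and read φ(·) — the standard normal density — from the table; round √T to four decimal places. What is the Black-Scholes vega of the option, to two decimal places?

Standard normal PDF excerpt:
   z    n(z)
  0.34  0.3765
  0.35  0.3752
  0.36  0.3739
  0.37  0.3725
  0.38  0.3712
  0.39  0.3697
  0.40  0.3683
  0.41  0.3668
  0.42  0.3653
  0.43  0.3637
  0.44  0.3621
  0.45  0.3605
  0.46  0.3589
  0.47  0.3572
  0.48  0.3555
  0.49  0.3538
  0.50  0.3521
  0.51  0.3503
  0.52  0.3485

T = 2;  σ√T = 0.4525
d₁ = [ln(454/464) + (0.05 + 0.32²/2)·2] / 0.4525 = [-0.0218 + 0.2024] / 0.4525 = 0.3991 → 0.40
√T = √2 = 1.4142
φ(d₁) = φ(0.40) = 0.3683
vega = S·φ(d₁)·√T = 454·0.3683·1.4142 = 236.4658
(The call has the same vega.)

236.47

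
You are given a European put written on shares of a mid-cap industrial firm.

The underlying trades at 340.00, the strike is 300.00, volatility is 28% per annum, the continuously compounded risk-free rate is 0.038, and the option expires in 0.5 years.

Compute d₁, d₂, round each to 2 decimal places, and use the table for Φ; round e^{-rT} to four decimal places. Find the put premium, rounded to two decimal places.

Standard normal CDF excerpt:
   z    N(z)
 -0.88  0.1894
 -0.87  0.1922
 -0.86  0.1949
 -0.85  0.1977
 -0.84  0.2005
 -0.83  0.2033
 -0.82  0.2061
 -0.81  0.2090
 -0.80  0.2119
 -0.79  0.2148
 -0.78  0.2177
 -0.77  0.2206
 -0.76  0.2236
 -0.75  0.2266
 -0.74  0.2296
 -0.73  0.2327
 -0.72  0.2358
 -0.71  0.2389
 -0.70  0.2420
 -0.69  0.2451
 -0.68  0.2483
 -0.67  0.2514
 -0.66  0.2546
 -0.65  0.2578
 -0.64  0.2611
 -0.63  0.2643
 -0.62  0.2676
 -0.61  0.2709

σ√T = 0.28 × 0.7071 = 0.1980
d₁ = [ln(340/300) + (0.038 + 0.28²/2)·0.5] / 0.1980 = [0.1252 + 0.0386] / 0.1980 = 0.8271 which rounds to 0.83
d₂ = d₁ − σ√T = 0.8271 − 0.1980 = 0.6291 which rounds to 0.63
e^(−rT) = e^(−0.038·0.5) = 0.9812
N(−d₂) = N(-0.63) = 0.2643;  N(−d₁) = N(-0.83) = 0.2033
P = 300·0.9812·0.2643 − 340·0.2033 = 77.7993 − 69.1220 = 8.6773

8.68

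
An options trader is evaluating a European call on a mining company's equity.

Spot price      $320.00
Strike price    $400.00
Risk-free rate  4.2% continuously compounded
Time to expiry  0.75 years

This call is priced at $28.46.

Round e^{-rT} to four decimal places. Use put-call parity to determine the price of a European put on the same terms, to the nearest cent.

$96.06

e^(−rT) = e^(−0.042·0.75) = 0.9690
Put-call parity: C − P = S − K·e^(−rT) = 320 − 400·0.9690 = 320 − 387.6000 = -67.6000
P = C − (C − P) = 28.46 − (-67.6000) = 96.0600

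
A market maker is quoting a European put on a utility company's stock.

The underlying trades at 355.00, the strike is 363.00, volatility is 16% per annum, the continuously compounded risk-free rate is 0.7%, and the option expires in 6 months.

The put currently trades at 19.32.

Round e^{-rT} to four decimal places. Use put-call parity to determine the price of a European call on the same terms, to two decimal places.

12.59

exp(−rT) = exp(−0.007·0.5) = 0.9965
Put-call parity: C − P = S − K·e^(−rT) = 355 − 363·0.9965 = 355 − 361.7295 = -6.7295
C = P + (C − P) = 19.32 + (-6.7295) = 12.5905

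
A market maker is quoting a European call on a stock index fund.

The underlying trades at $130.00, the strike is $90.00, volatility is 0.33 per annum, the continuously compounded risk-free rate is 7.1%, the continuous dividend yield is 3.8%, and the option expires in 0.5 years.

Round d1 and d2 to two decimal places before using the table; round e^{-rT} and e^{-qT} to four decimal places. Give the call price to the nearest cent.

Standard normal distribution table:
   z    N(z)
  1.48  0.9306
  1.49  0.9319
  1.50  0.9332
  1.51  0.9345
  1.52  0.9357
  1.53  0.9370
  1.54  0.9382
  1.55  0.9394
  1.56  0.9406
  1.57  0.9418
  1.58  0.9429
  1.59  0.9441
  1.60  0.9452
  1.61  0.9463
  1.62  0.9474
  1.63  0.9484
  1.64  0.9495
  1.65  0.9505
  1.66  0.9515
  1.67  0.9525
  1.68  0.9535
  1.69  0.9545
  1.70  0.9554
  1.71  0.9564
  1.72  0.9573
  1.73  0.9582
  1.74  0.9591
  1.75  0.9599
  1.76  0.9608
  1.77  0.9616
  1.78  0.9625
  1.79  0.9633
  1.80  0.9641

T = 0.5;  σ√T = 0.2333
d₁ = [ln(130/90) + (0.071 − 0.038 + ½·0.33²)·0.5] / (σ√T) = (0.3677 + 0.0437) / 0.2333 = 1.7633 which rounds to 1.76
d₂ = 1.7633 − 0.2333 = 1.5299 which rounds to 1.53
e^(−qT) = e^(−0.038·0.5) = 0.9812;  e^(−rT) = e^(−0.071·0.5) = 0.9651
C = 130·0.9812·N(1.76) − 90·0.9651·N(1.53) = 130·0.9812·0.9608 − 90·0.9651·0.9370 = 122.5558 − 81.3869 = 41.1689

$41.17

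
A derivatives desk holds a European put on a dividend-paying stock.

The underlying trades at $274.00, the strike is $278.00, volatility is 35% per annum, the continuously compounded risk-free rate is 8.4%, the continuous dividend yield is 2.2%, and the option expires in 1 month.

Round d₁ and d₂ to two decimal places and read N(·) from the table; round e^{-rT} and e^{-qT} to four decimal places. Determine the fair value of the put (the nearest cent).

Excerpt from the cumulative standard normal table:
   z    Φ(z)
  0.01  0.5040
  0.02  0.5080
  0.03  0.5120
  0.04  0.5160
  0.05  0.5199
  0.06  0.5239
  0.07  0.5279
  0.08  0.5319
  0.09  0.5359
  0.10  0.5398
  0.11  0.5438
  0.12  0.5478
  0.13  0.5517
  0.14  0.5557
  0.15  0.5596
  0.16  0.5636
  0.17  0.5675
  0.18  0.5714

$12.27

σ√T = 0.35·√0.08333 = 0.1010
d₁ = [ln(274/278) + (0.084 − 0.022 + ½·0.35²)·0.08333] / (σ√T) = (-0.0145 + 0.0103) / 0.1010 = -0.0418 → -0.04
d₂ = -0.0418 − 0.1010 = -0.1428 → -0.14
exp(−qT) = exp(−0.022·0.08333) = 0.9982;  exp(−rT) = exp(−0.084·0.08333) = 0.9930
N(−d₂) = N(0.14) = 0.5557;  N(−d₁) = N(0.04) = 0.5160
P = 278·0.9930·0.5557 − 274·0.9982·0.5160 = 153.4032 − 141.1295 = 12.2737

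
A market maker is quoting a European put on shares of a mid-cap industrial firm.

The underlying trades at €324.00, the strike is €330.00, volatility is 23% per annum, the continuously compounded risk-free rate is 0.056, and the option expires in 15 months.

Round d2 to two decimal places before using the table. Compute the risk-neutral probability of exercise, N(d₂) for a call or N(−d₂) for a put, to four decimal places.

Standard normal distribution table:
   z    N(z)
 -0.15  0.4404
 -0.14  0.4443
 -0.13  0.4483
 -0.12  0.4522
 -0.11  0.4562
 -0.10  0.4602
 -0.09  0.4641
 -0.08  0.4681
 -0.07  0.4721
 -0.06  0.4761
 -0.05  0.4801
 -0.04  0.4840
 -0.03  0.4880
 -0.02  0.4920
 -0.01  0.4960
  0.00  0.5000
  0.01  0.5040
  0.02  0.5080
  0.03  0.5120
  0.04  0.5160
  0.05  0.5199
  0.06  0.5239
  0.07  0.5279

0.4721

σ√T = 0.23 × 1.1180 = 0.2571
d₁ = [ln(324/330) + (0.056 + ½·0.23²)·1.25] / (σ√T) = (-0.0183 + 0.1031) / 0.2571 = 0.3294 → 0.33
d₂ = 0.3294 − 0.2571 = 0.0723 → 0.07
Risk-neutral Pr[S_T < K] = N(−d₂) = N(-0.07) = 0.4721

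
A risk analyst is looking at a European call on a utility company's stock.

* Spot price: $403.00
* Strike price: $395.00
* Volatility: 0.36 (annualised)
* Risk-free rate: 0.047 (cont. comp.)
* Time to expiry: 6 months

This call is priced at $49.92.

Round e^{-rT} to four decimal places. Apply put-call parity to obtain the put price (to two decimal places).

$32.76

e^(−rT) = e^(−0.047·0.5) = 0.9768
Put-call parity: C − P = S − K·e^(−rT) = 403 − 395·0.9768 = 403 − 385.8360 = 17.1640
P = C − (C − P) = 49.92 − (17.1640) = 32.7560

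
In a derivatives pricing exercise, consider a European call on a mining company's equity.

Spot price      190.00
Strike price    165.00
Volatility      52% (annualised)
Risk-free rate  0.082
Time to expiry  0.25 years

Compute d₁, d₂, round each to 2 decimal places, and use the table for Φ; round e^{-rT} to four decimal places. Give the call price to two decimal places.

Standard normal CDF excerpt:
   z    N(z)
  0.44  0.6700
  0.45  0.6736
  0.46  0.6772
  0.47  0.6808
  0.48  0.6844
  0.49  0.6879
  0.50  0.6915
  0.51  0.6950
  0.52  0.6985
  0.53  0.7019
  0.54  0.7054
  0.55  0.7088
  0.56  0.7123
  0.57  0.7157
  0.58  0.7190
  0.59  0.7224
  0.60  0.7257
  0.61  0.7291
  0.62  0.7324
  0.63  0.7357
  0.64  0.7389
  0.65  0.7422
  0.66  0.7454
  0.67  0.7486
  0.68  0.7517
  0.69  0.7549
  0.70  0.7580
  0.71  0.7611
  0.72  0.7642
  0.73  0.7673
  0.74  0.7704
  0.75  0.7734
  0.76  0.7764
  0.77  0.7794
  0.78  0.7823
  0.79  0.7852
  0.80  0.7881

35.75

T = 0.25;  σ√T = 0.2600
ln(S/K) + (r + σ²/2)T = ln(190/165) + (0.082 + 0.52²/2)·0.25 = 0.1411 + 0.0543 = 0.1954
d₁ = 0.1954 / 0.2600 = 0.7515 ⇒ 0.75
d₂ = d₁ − σ√T = 0.7515 − 0.2600 = 0.4915 ⇒ 0.49
e^(−rT) = e^(−0.082·0.25) = 0.9797
N(d₁) = N(0.75) = 0.7734;  N(d₂) = N(0.49) = 0.6879
C = 190·0.7734 − 165·0.9797·0.6879 = 146.9460 − 111.1994 = 35.7466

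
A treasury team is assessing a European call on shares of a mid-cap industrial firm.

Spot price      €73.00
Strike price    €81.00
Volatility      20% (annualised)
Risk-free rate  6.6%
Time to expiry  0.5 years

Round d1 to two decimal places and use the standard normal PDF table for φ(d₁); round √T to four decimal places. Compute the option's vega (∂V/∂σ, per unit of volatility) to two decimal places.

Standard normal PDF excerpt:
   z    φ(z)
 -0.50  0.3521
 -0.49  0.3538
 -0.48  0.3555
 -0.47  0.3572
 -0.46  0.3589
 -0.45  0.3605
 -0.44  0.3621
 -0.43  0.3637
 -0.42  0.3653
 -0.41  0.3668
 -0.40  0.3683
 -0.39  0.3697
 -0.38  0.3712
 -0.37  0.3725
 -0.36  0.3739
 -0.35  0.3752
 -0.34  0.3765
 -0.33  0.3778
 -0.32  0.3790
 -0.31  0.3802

18.77

σ√T = 0.2 × 0.7071 = 0.1414
ln(S/K) + (r + σ²/2)T = ln(73/81) + (0.066 + 0.2²/2)·0.5 = -0.1040 + 0.0430 = -0.0610
d₁ = -0.0610 / 0.1414 = -0.4313 → -0.43
√T = √0.5 = 0.7071
φ(d₁) = φ(-0.43) = 0.3637
vega = S·φ(d₁)·√T = 73·0.3637·0.7071 = 18.7736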